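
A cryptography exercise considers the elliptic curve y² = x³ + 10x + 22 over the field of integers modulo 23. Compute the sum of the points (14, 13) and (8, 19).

(2, 21)

(14, 13) + (8, 19). λ = (19 - 13)/(8 - 14) ≡ 6/17 mod 23. 17⁻¹ ≡ 19 (mod 23), so λ ≡ 22.
  x = λ² - 14 - 8 = 484 - 22 ≡ 2; y = λ·(14 - 2) - 13 ≡ 21. → (2, 21)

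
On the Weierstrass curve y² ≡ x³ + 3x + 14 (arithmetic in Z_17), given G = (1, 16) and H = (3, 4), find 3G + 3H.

First 3G:
Repeated addition: build up to 3G.
2G: tangent at (1, 16): λ = (3·1² + 3)/(2·16) ≡ 6/15. 15⁻¹ ≡ 8 (mod 17), so λ ≡ 6·8 ≡ 14.
  x = λ² - 1 - 1 = 196 - 2 ≡ 7; y = λ·(1 - 7) - 16 ≡ 2. → (7, 2)
3G: (7, 2) + (1, 16). λ = (16 - 2)/(1 - 7) ≡ 14/11 mod 17. 11⁻¹ ≡ 14 (mod 17), so λ ≡ 9.
  x = λ² - 7 - 1 = 81 - 8 ≡ 5; y = λ·(7 - 5) - 2 ≡ 16. → (5, 16)
3G = (5, 16).
Next 3H:
Repeated addition: build up to 3H.
2H: tangent at (3, 4): λ = (3·3² + 3)/(2·4) ≡ 13/8. 8⁻¹ ≡ 15 (mod 17), so λ ≡ 13·15 ≡ 8.
  x = λ² - 3 - 3 = 64 - 6 ≡ 7; y = λ·(3 - 7) - 4 ≡ 15. → (7, 15)
3H: (7, 15) + (3, 4). λ = (4 - 15)/(3 - 7) ≡ 6/13 mod 17. 13⁻¹ ≡ 4 (mod 17), so λ ≡ 7.
  x = λ² - 7 - 3 = 49 - 10 ≡ 5; y = λ·(7 - 5) - 15 ≡ 16. → (5, 16)
3H = (5, 16).
Finally 3G + 3H:
tangent at (5, 16): λ = (3·5² + 3)/(2·16) ≡ 10/15. 15⁻¹ ≡ 8 (mod 17), so λ ≡ 10·8 ≡ 12.
  x = λ² - 5 - 5 = 144 - 10 ≡ 15; y = λ·(5 - 15) - 16 ≡ 0. → (15, 0)

(15, 0)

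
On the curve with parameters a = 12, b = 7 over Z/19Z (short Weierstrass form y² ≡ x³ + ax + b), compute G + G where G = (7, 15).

(12, 6)

tangent at (7, 15): λ = (3·7² + 12)/(2·15) ≡ 7/11. 11⁻¹ ≡ 7 (mod 19), so λ ≡ 7·7 ≡ 11.
  x = λ² - 7 - 7 = 121 - 14 ≡ 12; y = λ·(7 - 12) - 15 ≡ 6. → (12, 6)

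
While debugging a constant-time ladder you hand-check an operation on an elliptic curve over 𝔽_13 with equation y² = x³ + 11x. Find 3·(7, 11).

(0, 0)

Write P = (7, 11).
Repeated addition: build up to 3P.
2P: tangent at (7, 11): λ = (3·7² + 11)/(2·11) ≡ 2/9. 9⁻¹ ≡ 3 (mod 13), so λ ≡ 2·3 ≡ 6.
  x = λ² - 7 - 7 = 36 - 14 ≡ 9; y = λ·(7 - 9) - 11 ≡ 3. → (9, 3)
3P: (9, 3) + (7, 11). λ = (11 - 3)/(7 - 9) ≡ 8/11 mod 13. 11⁻¹ ≡ 6 (mod 13), so λ ≡ 9.
  x = λ² - 9 - 7 = 81 - 16 ≡ 0; y = λ·(9 - 0) - 3 ≡ 0. → (0, 0)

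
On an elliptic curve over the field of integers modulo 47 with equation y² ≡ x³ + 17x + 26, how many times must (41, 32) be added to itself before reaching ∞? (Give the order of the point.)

12

2P: tangent at (41, 32): λ = (3·41² + 17)/(2·32) ≡ 31/17. 17⁻¹ ≡ 36 (mod 47), so λ ≡ 31·36 ≡ 35.
  x = λ² - 41 - 41 = 1225 - 82 ≡ 15; y = λ·(41 - 15) - 32 ≡ 32. → (15, 32)
3P: (15, 32) + (41, 32). λ = (32 - 32)/(41 - 15) ≡ 0/26 mod 47. 26⁻¹ ≡ 38 (mod 47), so λ ≡ 0.
  x = λ² - 15 - 41 = 0 - 56 ≡ 38; y = λ·(15 - 38) - 32 ≡ 15. → (38, 15)
4P: (38, 15) + (41, 32). λ = (32 - 15)/(41 - 38) ≡ 17/3 mod 47. 3⁻¹ ≡ 16 (mod 47) since 3·16 = 48 ≡ 1, so λ ≡ 37.
  x = λ² - 38 - 41 = 1369 - 79 ≡ 21; y = λ·(38 - 21) - 15 ≡ 3. → (21, 3)
5P: (21, 3) + (41, 32). λ = (32 - 3)/(41 - 21) ≡ 29/20 mod 47. 20⁻¹ ≡ 40 (mod 47) since 20·40 = 800 ≡ 1, so λ ≡ 32.
  x = λ² - 21 - 41 = 1024 - 62 ≡ 22; y = λ·(21 - 22) - 3 ≡ 12. → (22, 12)
6P: (22, 12) + (41, 32). λ = (32 - 12)/(41 - 22) ≡ 20/19 mod 47. 19⁻¹ ≡ 5 (mod 47) since 19·5 = 95 ≡ 1, so λ ≡ 6.
  x = λ² - 22 - 41 = 36 - 63 ≡ 20; y = λ·(22 - 20) - 12 ≡ 0. → (20, 0)
7P: (20, 0) + (41, 32). λ = (32 - 0)/(41 - 20) ≡ 32/21 mod 47. 21⁻¹ ≡ 9 (mod 47) since 21·9 = 189 ≡ 1, so λ ≡ 6.
  x = λ² - 20 - 41 = 36 - 61 ≡ 22; y = λ·(20 - 22) - 0 ≡ 35. → (22, 35)
8P: (22, 35) + (41, 32). λ = (32 - 35)/(41 - 22) ≡ 44/19 mod 47. 19⁻¹ ≡ 5 (mod 47), so λ ≡ 32.
  x = λ² - 22 - 41 = 1024 - 63 ≡ 21; y = λ·(22 - 21) - 35 ≡ 44. → (21, 44)
9P: (21, 44) + (41, 32). λ = (32 - 44)/(41 - 21) ≡ 35/20 mod 47. 20⁻¹ ≡ 40 (mod 47), so λ ≡ 37.
  x = λ² - 21 - 41 = 1369 - 62 ≡ 38; y = λ·(21 - 38) - 44 ≡ 32. → (38, 32)
10P: (38, 32) + (41, 32). λ = (32 - 32)/(41 - 38) ≡ 0/3 mod 47. 3⁻¹ ≡ 16 (mod 47) since 3·16 = 48 ≡ 1, so λ ≡ 0.
  x = λ² - 38 - 41 = 0 - 79 ≡ 15; y = λ·(38 - 15) - 32 ≡ 15. → (15, 15)
11P: (15, 15) + (41, 32). λ = (32 - 15)/(41 - 15) ≡ 17/26 mod 47. 26⁻¹ ≡ 38 (mod 47), so λ ≡ 35.
  x = λ² - 15 - 41 = 1225 - 56 ≡ 41; y = λ·(15 - 41) - 15 ≡ 15. → (41, 15)
12P: (41, 15) + (41, 32): same x and y₁ ≡ -y₂, so the sum is ∞.
12P = ∞, so the order is 12.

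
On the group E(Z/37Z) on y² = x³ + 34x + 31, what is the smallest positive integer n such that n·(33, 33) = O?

8

2P: tangent at (33, 33): λ = (3·33² + 34)/(2·33) ≡ 8/29. 29⁻¹ ≡ 23 (mod 37), so λ ≡ 8·23 ≡ 36.
  x = λ² - 33 - 33 = 1296 - 66 ≡ 9; y = λ·(33 - 9) - 33 ≡ 17. → (9, 17)
3P: (9, 17) + (33, 33). λ = (33 - 17)/(33 - 9) ≡ 16/24 mod 37. 24⁻¹ ≡ 17 (mod 37) since 24·17 = 408 ≡ 1, so λ ≡ 13.
  x = λ² - 9 - 33 = 169 - 42 ≡ 16; y = λ·(9 - 16) - 17 ≡ 3. → (16, 3)
4P: (16, 3) + (33, 33). λ = (33 - 3)/(33 - 16) ≡ 30/17 mod 37. 17⁻¹ ≡ 24 (mod 37) since 17·24 = 408 ≡ 1, so λ ≡ 17.
  x = λ² - 16 - 33 = 289 - 49 ≡ 18; y = λ·(16 - 18) - 3 ≡ 0. → (18, 0)
5P: (18, 0) + (33, 33). λ = (33 - 0)/(33 - 18) ≡ 33/15 mod 37. 15⁻¹ ≡ 5 (mod 37), so λ ≡ 17.
  x = λ² - 18 - 33 = 289 - 51 ≡ 16; y = λ·(18 - 16) - 0 ≡ 34. → (16, 34)
6P: (16, 34) + (33, 33). λ = (33 - 34)/(33 - 16) ≡ 36/17 mod 37. 17⁻¹ ≡ 24 (mod 37), so λ ≡ 13.
  x = λ² - 16 - 33 = 169 - 49 ≡ 9; y = λ·(16 - 9) - 34 ≡ 20. → (9, 20)
7P: (9, 20) + (33, 33). λ = (33 - 20)/(33 - 9) ≡ 13/24 mod 37. 24⁻¹ ≡ 17 (mod 37), so λ ≡ 36.
  x = λ² - 9 - 33 = 1296 - 42 ≡ 33; y = λ·(9 - 33) - 20 ≡ 4. → (33, 4)
8P: (33, 4) + (33, 33): same x and y₁ ≡ -y₂, so the sum is O.
8P = O, so the order is 8.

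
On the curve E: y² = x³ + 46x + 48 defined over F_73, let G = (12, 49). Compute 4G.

Repeated addition: build up to 4G.
2G: tangent at (12, 49): λ = (3·12² + 46)/(2·49) ≡ 40/25. 25⁻¹ ≡ 38 (mod 73), so λ ≡ 40·38 ≡ 60.
  x = λ² - 12 - 12 = 3600 - 24 ≡ 72; y = λ·(12 - 72) - 49 ≡ 1. → (72, 1)
3G: (72, 1) + (12, 49). λ = (49 - 1)/(12 - 72) ≡ 48/13 mod 73. 13⁻¹ ≡ 45 (mod 73) since 13·45 = 585 ≡ 1, so λ ≡ 43.
  x = λ² - 72 - 12 = 1849 - 84 ≡ 13; y = λ·(72 - 13) - 1 ≡ 54. → (13, 54)
4G: (13, 54) + (12, 49). λ = (49 - 54)/(12 - 13) ≡ 68/72 mod 73. 72⁻¹ ≡ 72 (mod 73), so λ ≡ 5.
  x = λ² - 13 - 12 = 25 - 25 ≡ 0; y = λ·(13 - 0) - 54 ≡ 11. → (0, 11)

(0, 11)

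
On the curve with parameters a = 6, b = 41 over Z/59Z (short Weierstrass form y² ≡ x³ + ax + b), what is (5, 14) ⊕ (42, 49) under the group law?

(5, 14) + (42, 49). λ = (49 - 14)/(42 - 5) ≡ 35/37 mod 59. 37⁻¹ ≡ 8 (mod 59) since 37·8 = 296 ≡ 1, so λ ≡ 44.
  x = λ² - 5 - 42 = 1936 - 47 ≡ 1; y = λ·(5 - 1) - 14 ≡ 44. → (1, 44)

(1, 44)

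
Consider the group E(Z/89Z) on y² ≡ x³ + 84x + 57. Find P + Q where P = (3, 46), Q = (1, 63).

(46, 8)

(3, 46) + (1, 63). λ = (63 - 46)/(1 - 3) ≡ 17/87 mod 89. 87⁻¹ ≡ 44 (mod 89) since 87·44 = 3828 ≡ 1, so λ ≡ 36.
  x = λ² - 3 - 1 = 1296 - 4 ≡ 46; y = λ·(3 - 46) - 46 ≡ 8. → (46, 8)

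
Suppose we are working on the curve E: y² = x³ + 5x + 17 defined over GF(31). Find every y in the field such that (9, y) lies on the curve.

x³ + 5x + 17 = 791 ≡ 16 (mod 31).
Square roots of 16 mod 31: 4 and 27 (since 4² = 16 ≡ 16).

4, 27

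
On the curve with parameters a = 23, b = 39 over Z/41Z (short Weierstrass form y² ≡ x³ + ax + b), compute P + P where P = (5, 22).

(23, 5)

tangent at (5, 22): λ = (3·5² + 23)/(2·22) ≡ 16/3. 3⁻¹ ≡ 14 (mod 41), so λ ≡ 16·14 ≡ 19.
  x = λ² - 5 - 5 = 361 - 10 ≡ 23; y = λ·(5 - 23) - 22 ≡ 5. → (23, 5)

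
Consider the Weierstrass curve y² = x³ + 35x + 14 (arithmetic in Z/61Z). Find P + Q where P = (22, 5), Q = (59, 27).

(22, 5) + (59, 27). λ = (27 - 5)/(59 - 22) ≡ 22/37 mod 61. 37⁻¹ ≡ 33 (mod 61) since 37·33 = 1221 ≡ 1, so λ ≡ 55.
  x = λ² - 22 - 59 = 3025 - 81 ≡ 16; y = λ·(22 - 16) - 5 ≡ 20. → (16, 20)

(16, 20)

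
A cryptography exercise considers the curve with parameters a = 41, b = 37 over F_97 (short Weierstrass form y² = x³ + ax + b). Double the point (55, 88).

(90, 59)

tangent at (55, 88): λ = (3·55² + 41)/(2·88) ≡ 95/79. 79⁻¹ ≡ 70 (mod 97) since 79·70 = 5530 ≡ 1, so λ ≡ 95·70 ≡ 54.
  x = λ² - 55 - 55 = 2916 - 110 ≡ 90; y = λ·(55 - 90) - 88 ≡ 59. → (90, 59)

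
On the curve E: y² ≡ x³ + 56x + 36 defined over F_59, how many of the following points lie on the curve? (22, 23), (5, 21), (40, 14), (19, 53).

(22, 23): 23² ≡ 57, rhs ≡ 57 → on.
(5, 21): 21² ≡ 28, rhs ≡ 28 → on.
(40, 14): 14² ≡ 19, rhs ≡ 19 → on.
(19, 53): 53² ≡ 36, rhs ≡ 53 → off.

3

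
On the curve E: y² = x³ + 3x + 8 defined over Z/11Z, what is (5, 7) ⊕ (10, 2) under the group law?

(5, 7) + (10, 2). λ = (2 - 7)/(10 - 5) ≡ 6/5 mod 11. 5⁻¹ ≡ 9 (mod 11), so λ ≡ 10.
  x = λ² - 5 - 10 = 100 - 15 ≡ 8; y = λ·(5 - 8) - 7 ≡ 7. → (8, 7)

(8, 7)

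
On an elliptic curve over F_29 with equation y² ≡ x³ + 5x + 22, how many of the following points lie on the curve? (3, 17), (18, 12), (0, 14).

(3, 17): 17² ≡ 28, rhs ≡ 6 → off.
(18, 12): 12² ≡ 28, rhs ≡ 28 → on.
(0, 14): 14² ≡ 22, rhs ≡ 22 → on.

2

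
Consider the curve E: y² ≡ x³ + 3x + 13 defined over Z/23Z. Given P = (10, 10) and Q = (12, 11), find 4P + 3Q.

(2, 21)

First 4P:
Repeated addition: build up to 4P.
2P: tangent at (10, 10): λ = (3·10² + 3)/(2·10) ≡ 4/20. 20⁻¹ ≡ 15 (mod 23) since 20·15 = 300 ≡ 1, so λ ≡ 4·15 ≡ 14.
  x = λ² - 10 - 10 = 196 - 20 ≡ 15; y = λ·(10 - 15) - 10 ≡ 12. → (15, 12)
3P: (15, 12) + (10, 10). λ = (10 - 12)/(10 - 15) ≡ 21/18 mod 23. 18⁻¹ ≡ 9 (mod 23) since 18·9 = 162 ≡ 1, so λ ≡ 5.
  x = λ² - 15 - 10 = 25 - 25 ≡ 0; y = λ·(15 - 0) - 12 ≡ 17. → (0, 17)
4P: (0, 17) + (10, 10). λ = (10 - 17)/(10 - 0) ≡ 16/10 mod 23. 10⁻¹ ≡ 7 (mod 23) since 10·7 = 70 ≡ 1, so λ ≡ 20.
  x = λ² - 0 - 10 = 400 - 10 ≡ 22; y = λ·(0 - 22) - 17 ≡ 3. → (22, 3)
4P = (22, 3).
Next 3Q:
Repeated addition: build up to 3Q.
2Q: tangent at (12, 11): λ = (3·12² + 3)/(2·11) ≡ 21/22. 22⁻¹ ≡ 22 (mod 23), so λ ≡ 21·22 ≡ 2.
  x = λ² - 12 - 12 = 4 - 24 ≡ 3; y = λ·(12 - 3) - 11 ≡ 7. → (3, 7)
3Q: (3, 7) + (12, 11). λ = (11 - 7)/(12 - 3) ≡ 4/9 mod 23. 9⁻¹ ≡ 18 (mod 23), so λ ≡ 3.
  x = λ² - 3 - 12 = 9 - 15 ≡ 17; y = λ·(3 - 17) - 7 ≡ 20. → (17, 20)
3Q = (17, 20).
Finally 4P + 3Q:
(22, 3) + (17, 20). λ = (20 - 3)/(17 - 22) ≡ 17/18 mod 23. 18⁻¹ ≡ 9 (mod 23), so λ ≡ 15.
  x = λ² - 22 - 17 = 225 - 39 ≡ 2; y = λ·(22 - 2) - 3 ≡ 21. → (2, 21)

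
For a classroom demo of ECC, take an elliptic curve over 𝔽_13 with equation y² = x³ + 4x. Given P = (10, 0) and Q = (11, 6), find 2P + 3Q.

First 2P:
Repeated addition: build up to 2P.
2P: (10, 0) + (10, 0): same x and y₁ ≡ -y₂, so the sum is ∞.
2P = ∞.
Next 3Q:
Repeated addition: build up to 3Q.
2Q: tangent at (11, 6): λ = (3·11² + 4)/(2·6) ≡ 3/12. 12⁻¹ ≡ 12 (mod 13), so λ ≡ 3·12 ≡ 10.
  x = λ² - 11 - 11 = 100 - 22 ≡ 0; y = λ·(11 - 0) - 6 ≡ 0. → (0, 0)
3Q: (0, 0) + (11, 6). λ = (6 - 0)/(11 - 0) ≡ 6/11 mod 13. 11⁻¹ ≡ 6 (mod 13) since 11·6 = 66 ≡ 1, so λ ≡ 10.
  x = λ² - 0 - 11 = 100 - 11 ≡ 11; y = λ·(0 - 11) - 0 ≡ 7. → (11, 7)
3Q = (11, 7).
Finally 2P + 3Q:
∞ + (11, 7) = (11, 7) (identity).

(11, 7)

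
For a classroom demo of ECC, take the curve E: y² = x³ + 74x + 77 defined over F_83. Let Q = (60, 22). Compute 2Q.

tangent at (60, 22): λ = (3·60² + 74)/(2·22) ≡ 1/44. 44⁻¹ ≡ 17 (mod 83) since 44·17 = 748 ≡ 1, so λ ≡ 1·17 ≡ 17.
  x = λ² - 60 - 60 = 289 - 120 ≡ 3; y = λ·(60 - 3) - 22 ≡ 34. → (3, 34)

(3, 34)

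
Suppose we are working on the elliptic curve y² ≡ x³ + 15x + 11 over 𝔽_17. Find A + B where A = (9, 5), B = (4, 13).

(12, 10)

(9, 5) + (4, 13). λ = (13 - 5)/(4 - 9) ≡ 8/12 mod 17. 12⁻¹ ≡ 10 (mod 17), so λ ≡ 12.
  x = λ² - 9 - 4 = 144 - 13 ≡ 12; y = λ·(9 - 12) - 5 ≡ 10. → (12, 10)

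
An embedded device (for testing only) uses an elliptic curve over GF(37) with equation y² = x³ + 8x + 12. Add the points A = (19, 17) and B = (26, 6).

(36, 15)

(19, 17) + (26, 6). λ = (6 - 17)/(26 - 19) ≡ 26/7 mod 37. 7⁻¹ ≡ 16 (mod 37) since 7·16 = 112 ≡ 1, so λ ≡ 9.
  x = λ² - 19 - 26 = 81 - 45 ≡ 36; y = λ·(19 - 36) - 17 ≡ 15. → (36, 15)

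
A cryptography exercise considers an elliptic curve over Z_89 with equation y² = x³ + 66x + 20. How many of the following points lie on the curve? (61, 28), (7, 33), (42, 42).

2

(61, 28): 28² ≡ 72, rhs ≡ 72 → on.
(7, 33): 33² ≡ 21, rhs ≡ 24 → off.
(42, 42): 42² ≡ 73, rhs ≡ 73 → on.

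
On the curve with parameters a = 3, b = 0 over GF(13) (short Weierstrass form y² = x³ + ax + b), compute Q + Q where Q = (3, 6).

tangent at (3, 6): λ = (3·3² + 3)/(2·6) ≡ 4/12. 12⁻¹ ≡ 12 (mod 13), so λ ≡ 4·12 ≡ 9.
  x = λ² - 3 - 3 = 81 - 6 ≡ 10; y = λ·(3 - 10) - 6 ≡ 9. → (10, 9)

(10, 9)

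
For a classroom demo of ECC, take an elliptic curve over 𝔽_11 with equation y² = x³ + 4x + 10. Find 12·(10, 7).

Write Q = (10, 7).
Repeated addition: build up to 12Q.
2Q: tangent at (10, 7): λ = (3·10² + 4)/(2·7) ≡ 7/3. 3⁻¹ ≡ 4 (mod 11), so λ ≡ 7·4 ≡ 6.
  x = λ² - 10 - 10 = 36 - 20 ≡ 5; y = λ·(10 - 5) - 7 ≡ 1. → (5, 1)
3Q: (5, 1) + (10, 7). λ = (7 - 1)/(10 - 5) ≡ 6/5 mod 11. 5⁻¹ ≡ 9 (mod 11) since 5·9 = 45 ≡ 1, so λ ≡ 10.
  x = λ² - 5 - 10 = 100 - 15 ≡ 8; y = λ·(5 - 8) - 1 ≡ 2. → (8, 2)
4Q: (8, 2) + (10, 7). λ = (7 - 2)/(10 - 8) ≡ 5/2 mod 11. 2⁻¹ ≡ 6 (mod 11), so λ ≡ 8.
  x = λ² - 8 - 10 = 64 - 18 ≡ 2; y = λ·(8 - 2) - 2 ≡ 2. → (2, 2)
5Q: (2, 2) + (10, 7). λ = (7 - 2)/(10 - 2) ≡ 5/8 mod 11. 8⁻¹ ≡ 7 (mod 11), so λ ≡ 2.
  x = λ² - 2 - 10 = 4 - 12 ≡ 3; y = λ·(2 - 3) - 2 ≡ 7. → (3, 7)
6Q: (3, 7) + (10, 7). λ = (7 - 7)/(10 - 3) ≡ 0/7 mod 11. 7⁻¹ ≡ 8 (mod 11) since 7·8 = 56 ≡ 1, so λ ≡ 0.
  x = λ² - 3 - 10 = 0 - 13 ≡ 9; y = λ·(3 - 9) - 7 ≡ 4. → (9, 4)
7Q: (9, 4) + (10, 7). λ = (7 - 4)/(10 - 9) ≡ 3/1 mod 11. 1⁻¹ ≡ 1 (mod 11), so λ ≡ 3.
  x = λ² - 9 - 10 = 9 - 19 ≡ 1; y = λ·(9 - 1) - 4 ≡ 9. → (1, 9)
8Q: (1, 9) + (10, 7). λ = (7 - 9)/(10 - 1) ≡ 9/9 mod 11. 9⁻¹ ≡ 5 (mod 11) since 9·5 = 45 ≡ 1, so λ ≡ 1.
  x = λ² - 1 - 10 = 1 - 11 ≡ 1; y = λ·(1 - 1) - 9 ≡ 2. → (1, 2)
9Q: (1, 2) + (10, 7). λ = (7 - 2)/(10 - 1) ≡ 5/9 mod 11. 9⁻¹ ≡ 5 (mod 11), so λ ≡ 3.
  x = λ² - 1 - 10 = 9 - 11 ≡ 9; y = λ·(1 - 9) - 2 ≡ 7. → (9, 7)
10Q: (9, 7) + (10, 7). λ = (7 - 7)/(10 - 9) ≡ 0/1 mod 11. 1⁻¹ ≡ 1 (mod 11), so λ ≡ 0.
  x = λ² - 9 - 10 = 0 - 19 ≡ 3; y = λ·(9 - 3) - 7 ≡ 4. → (3, 4)
11Q: (3, 4) + (10, 7). λ = (7 - 4)/(10 - 3) ≡ 3/7 mod 11. 7⁻¹ ≡ 8 (mod 11) since 7·8 = 56 ≡ 1, so λ ≡ 2.
  x = λ² - 3 - 10 = 4 - 13 ≡ 2; y = λ·(3 - 2) - 4 ≡ 9. → (2, 9)
12Q: (2, 9) + (10, 7). λ = (7 - 9)/(10 - 2) ≡ 9/8 mod 11. 8⁻¹ ≡ 7 (mod 11) since 8·7 = 56 ≡ 1, so λ ≡ 8.
  x = λ² - 2 - 10 = 64 - 12 ≡ 8; y = λ·(2 - 8) - 9 ≡ 9. → (8, 9)

(8, 9)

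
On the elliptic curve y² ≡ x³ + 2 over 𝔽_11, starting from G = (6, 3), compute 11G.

Double-and-add on 11 = (1011)₂. Start with G = (6, 3) for the leading 1-bit.
double: tangent at (6, 3): λ = (3·6² + 0)/(2·3) ≡ 9/6. 6⁻¹ ≡ 2 (mod 11), so λ ≡ 9·2 ≡ 7.
  x = λ² - 6 - 6 = 49 - 12 ≡ 4; y = λ·(6 - 4) - 3 ≡ 0. → (4, 0)
double: (4, 0) + (4, 0): same x and y₁ ≡ -y₂, so the sum is 𝒪.
add G: 𝒪 + (6, 3) = (6, 3) (identity).
double: tangent at (6, 3): λ = (3·6² + 0)/(2·3) ≡ 9/6. 6⁻¹ ≡ 2 (mod 11), so λ ≡ 9·2 ≡ 7.
  x = λ² - 6 - 6 = 49 - 12 ≡ 4; y = λ·(6 - 4) - 3 ≡ 0. → (4, 0)
add G: (4, 0) + (6, 3). λ = (3 - 0)/(6 - 4) ≡ 3/2 mod 11. 2⁻¹ ≡ 6 (mod 11), so λ ≡ 7.
  x = λ² - 4 - 6 = 49 - 10 ≡ 6; y = λ·(4 - 6) - 0 ≡ 8. → (6, 8)

(6, 8)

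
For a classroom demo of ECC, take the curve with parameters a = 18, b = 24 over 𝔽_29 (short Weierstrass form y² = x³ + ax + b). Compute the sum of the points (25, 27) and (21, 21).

(7, 0)

(25, 27) + (21, 21). λ = (21 - 27)/(21 - 25) ≡ 23/25 mod 29. 25⁻¹ ≡ 7 (mod 29) since 25·7 = 175 ≡ 1, so λ ≡ 16.
  x = λ² - 25 - 21 = 256 - 46 ≡ 7; y = λ·(25 - 7) - 27 ≡ 0. → (7, 0)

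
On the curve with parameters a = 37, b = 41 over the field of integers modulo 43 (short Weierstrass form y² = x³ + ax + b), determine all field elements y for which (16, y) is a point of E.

x³ + 37x + 41 = 4729 ≡ 42 (mod 43).
42 is a non-residue mod 43; no y exists.

none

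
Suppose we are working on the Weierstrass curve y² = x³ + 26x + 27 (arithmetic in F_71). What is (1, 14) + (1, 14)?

tangent at (1, 14): λ = (3·1² + 26)/(2·14) ≡ 29/28. 28⁻¹ ≡ 33 (mod 71), so λ ≡ 29·33 ≡ 34.
  x = λ² - 1 - 1 = 1156 - 2 ≡ 18; y = λ·(1 - 18) - 14 ≡ 47. → (18, 47)

(18, 47)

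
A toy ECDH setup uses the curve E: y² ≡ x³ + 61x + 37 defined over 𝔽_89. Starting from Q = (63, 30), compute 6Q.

Repeated addition: build up to 6Q.
2Q: tangent at (63, 30): λ = (3·63² + 61)/(2·30) ≡ 42/60. 60⁻¹ ≡ 46 (mod 89), so λ ≡ 42·46 ≡ 63.
  x = λ² - 63 - 63 = 3969 - 126 ≡ 16; y = λ·(63 - 16) - 30 ≡ 83. → (16, 83)
3Q: (16, 83) + (63, 30). λ = (30 - 83)/(63 - 16) ≡ 36/47 mod 89. 47⁻¹ ≡ 36 (mod 89) since 47·36 = 1692 ≡ 1, so λ ≡ 50.
  x = λ² - 16 - 63 = 2500 - 79 ≡ 18; y = λ·(16 - 18) - 83 ≡ 84. → (18, 84)
4Q: (18, 84) + (63, 30). λ = (30 - 84)/(63 - 18) ≡ 35/45 mod 89. 45⁻¹ ≡ 2 (mod 89), so λ ≡ 70.
  x = λ² - 18 - 63 = 4900 - 81 ≡ 13; y = λ·(18 - 13) - 84 ≡ 88. → (13, 88)
5Q: (13, 88) + (63, 30). λ = (30 - 88)/(63 - 13) ≡ 31/50 mod 89. 50⁻¹ ≡ 73 (mod 89), so λ ≡ 38.
  x = λ² - 13 - 63 = 1444 - 76 ≡ 33; y = λ·(13 - 33) - 88 ≡ 42. → (33, 42)
6Q: (33, 42) + (63, 30). λ = (30 - 42)/(63 - 33) ≡ 77/30 mod 89. 30⁻¹ ≡ 3 (mod 89) since 30·3 = 90 ≡ 1, so λ ≡ 53.
  x = λ² - 33 - 63 = 2809 - 96 ≡ 43; y = λ·(33 - 43) - 42 ≡ 51. → (43, 51)

(43, 51)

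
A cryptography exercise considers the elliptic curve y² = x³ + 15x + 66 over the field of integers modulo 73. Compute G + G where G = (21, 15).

tangent at (21, 15): λ = (3·21² + 15)/(2·15) ≡ 24/30. 30⁻¹ ≡ 56 (mod 73), so λ ≡ 24·56 ≡ 30.
  x = λ² - 21 - 21 = 900 - 42 ≡ 55; y = λ·(21 - 55) - 15 ≡ 60. → (55, 60)

(55, 60)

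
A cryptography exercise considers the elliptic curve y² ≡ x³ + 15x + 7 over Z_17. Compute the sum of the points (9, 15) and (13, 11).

(9, 15) + (13, 11). λ = (11 - 15)/(13 - 9) ≡ 13/4 mod 17. 4⁻¹ ≡ 13 (mod 17), so λ ≡ 16.
  x = λ² - 9 - 13 = 256 - 22 ≡ 13; y = λ·(9 - 13) - 15 ≡ 6. → (13, 6)

(13, 6)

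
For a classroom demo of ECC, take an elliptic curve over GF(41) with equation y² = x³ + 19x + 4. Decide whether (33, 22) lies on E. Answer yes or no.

no

y² = 22² ≡ 33; x³ + 19x + 4 = 36568 ≡ 37 (mod 41). 33 ≠ 37.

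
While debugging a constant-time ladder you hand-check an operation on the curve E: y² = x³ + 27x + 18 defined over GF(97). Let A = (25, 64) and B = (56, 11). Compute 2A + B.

First 2A:
Repeated addition: build up to 2A.
2A: tangent at (25, 64): λ = (3·25² + 27)/(2·64) ≡ 59/31. 31⁻¹ ≡ 72 (mod 97), so λ ≡ 59·72 ≡ 77.
  x = λ² - 25 - 25 = 5929 - 50 ≡ 59; y = λ·(25 - 59) - 64 ≡ 34. → (59, 34)
2A = (59, 34).
Finally 2A + B:
(59, 34) + (56, 11). λ = (11 - 34)/(56 - 59) ≡ 74/94 mod 97. 94⁻¹ ≡ 32 (mod 97), so λ ≡ 40.
  x = λ² - 59 - 56 = 1600 - 115 ≡ 30; y = λ·(59 - 30) - 34 ≡ 59. → (30, 59)

(30, 59)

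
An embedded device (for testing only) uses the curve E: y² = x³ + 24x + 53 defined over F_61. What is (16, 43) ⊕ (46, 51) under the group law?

(11, 60)

(16, 43) + (46, 51). λ = (51 - 43)/(46 - 16) ≡ 8/30 mod 61. 30⁻¹ ≡ 59 (mod 61) since 30·59 = 1770 ≡ 1, so λ ≡ 45.
  x = λ² - 16 - 46 = 2025 - 62 ≡ 11; y = λ·(16 - 11) - 43 ≡ 60. → (11, 60)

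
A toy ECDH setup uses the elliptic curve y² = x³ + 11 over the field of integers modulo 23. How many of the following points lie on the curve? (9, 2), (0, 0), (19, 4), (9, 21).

(9, 2): 2² ≡ 4, rhs ≡ 4 → on.
(0, 0): 0² ≡ 0, rhs ≡ 11 → off.
(19, 4): 4² ≡ 16, rhs ≡ 16 → on.
(9, 21): 21² ≡ 4, rhs ≡ 4 → on.

3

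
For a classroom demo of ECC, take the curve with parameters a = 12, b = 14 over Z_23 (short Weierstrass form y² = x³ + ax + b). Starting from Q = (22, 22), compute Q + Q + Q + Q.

(18, 6)

Double-and-add on 4 = (100)₂. Start with Q = (22, 22) for the leading 1-bit.
double: tangent at (22, 22): λ = (3·22² + 12)/(2·22) ≡ 15/21. 21⁻¹ ≡ 11 (mod 23), so λ ≡ 15·11 ≡ 4.
  x = λ² - 22 - 22 = 16 - 44 ≡ 18; y = λ·(22 - 18) - 22 ≡ 17. → (18, 17)
double: tangent at (18, 17): λ = (3·18² + 12)/(2·17) ≡ 18/11. 11⁻¹ ≡ 21 (mod 23), so λ ≡ 18·21 ≡ 10.
  x = λ² - 18 - 18 = 100 - 36 ≡ 18; y = λ·(18 - 18) - 17 ≡ 6. → (18, 6)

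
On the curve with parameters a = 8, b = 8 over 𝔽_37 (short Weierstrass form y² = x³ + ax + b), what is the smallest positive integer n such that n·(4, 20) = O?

2P: tangent at (4, 20): λ = (3·4² + 8)/(2·20) ≡ 19/3. 3⁻¹ ≡ 25 (mod 37), so λ ≡ 19·25 ≡ 31.
  x = λ² - 4 - 4 = 961 - 8 ≡ 28; y = λ·(4 - 28) - 20 ≡ 13. → (28, 13)
3P: (28, 13) + (4, 20). λ = (20 - 13)/(4 - 28) ≡ 7/13 mod 37. 13⁻¹ ≡ 20 (mod 37), so λ ≡ 29.
  x = λ² - 28 - 4 = 841 - 32 ≡ 32; y = λ·(28 - 32) - 13 ≡ 19. → (32, 19)
4P: (32, 19) + (4, 20). λ = (20 - 19)/(4 - 32) ≡ 1/9 mod 37. 9⁻¹ ≡ 33 (mod 37) since 9·33 = 297 ≡ 1, so λ ≡ 33.
  x = λ² - 32 - 4 = 1089 - 36 ≡ 17; y = λ·(32 - 17) - 19 ≡ 32. → (17, 32)
5P: (17, 32) + (4, 20). λ = (20 - 32)/(4 - 17) ≡ 25/24 mod 37. 24⁻¹ ≡ 17 (mod 37) since 24·17 = 408 ≡ 1, so λ ≡ 18.
  x = λ² - 17 - 4 = 324 - 21 ≡ 7; y = λ·(17 - 7) - 32 ≡ 0. → (7, 0)
6P: (7, 0) + (4, 20). λ = (20 - 0)/(4 - 7) ≡ 20/34 mod 37. 34⁻¹ ≡ 12 (mod 37), so λ ≡ 18.
  x = λ² - 7 - 4 = 324 - 11 ≡ 17; y = λ·(7 - 17) - 0 ≡ 5. → (17, 5)
7P: (17, 5) + (4, 20). λ = (20 - 5)/(4 - 17) ≡ 15/24 mod 37. 24⁻¹ ≡ 17 (mod 37), so λ ≡ 33.
  x = λ² - 17 - 4 = 1089 - 21 ≡ 32; y = λ·(17 - 32) - 5 ≡ 18. → (32, 18)
8P: (32, 18) + (4, 20). λ = (20 - 18)/(4 - 32) ≡ 2/9 mod 37. 9⁻¹ ≡ 33 (mod 37), so λ ≡ 29.
  x = λ² - 32 - 4 = 841 - 36 ≡ 28; y = λ·(32 - 28) - 18 ≡ 24. → (28, 24)
9P: (28, 24) + (4, 20). λ = (20 - 24)/(4 - 28) ≡ 33/13 mod 37. 13⁻¹ ≡ 20 (mod 37), so λ ≡ 31.
  x = λ² - 28 - 4 = 961 - 32 ≡ 4; y = λ·(28 - 4) - 24 ≡ 17. → (4, 17)
10P: (4, 17) + (4, 20): same x and y₁ ≡ -y₂, so the sum is O.
10P = O, so the order is 10.

10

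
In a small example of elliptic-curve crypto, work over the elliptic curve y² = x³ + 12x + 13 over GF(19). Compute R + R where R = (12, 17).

(4, 7)

tangent at (12, 17): λ = (3·12² + 12)/(2·17) ≡ 7/15. 15⁻¹ ≡ 14 (mod 19) since 15·14 = 210 ≡ 1, so λ ≡ 7·14 ≡ 3.
  x = λ² - 12 - 12 = 9 - 24 ≡ 4; y = λ·(12 - 4) - 17 ≡ 7. → (4, 7)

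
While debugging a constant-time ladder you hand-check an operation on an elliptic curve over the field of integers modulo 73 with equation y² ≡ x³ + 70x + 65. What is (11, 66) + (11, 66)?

(15, 16)

tangent at (11, 66): λ = (3·11² + 70)/(2·66) ≡ 68/59. 59⁻¹ ≡ 26 (mod 73), so λ ≡ 68·26 ≡ 16.
  x = λ² - 11 - 11 = 256 - 22 ≡ 15; y = λ·(11 - 15) - 66 ≡ 16. → (15, 16)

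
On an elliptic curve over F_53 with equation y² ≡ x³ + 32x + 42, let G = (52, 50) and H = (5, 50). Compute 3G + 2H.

First 3G:
Repeated addition: build up to 3G.
2G: tangent at (52, 50): λ = (3·52² + 32)/(2·50) ≡ 35/47. 47⁻¹ ≡ 44 (mod 53), so λ ≡ 35·44 ≡ 3.
  x = λ² - 52 - 52 = 9 - 104 ≡ 11; y = λ·(52 - 11) - 50 ≡ 20. → (11, 20)
3G: (11, 20) + (52, 50). λ = (50 - 20)/(52 - 11) ≡ 30/41 mod 53. 41⁻¹ ≡ 22 (mod 53), so λ ≡ 24.
  x = λ² - 11 - 52 = 576 - 63 ≡ 36; y = λ·(11 - 36) - 20 ≡ 16. → (36, 16)
3G = (36, 16).
Next 2H:
Repeated addition: build up to 2H.
2H: tangent at (5, 50): λ = (3·5² + 32)/(2·50) ≡ 1/47. 47⁻¹ ≡ 44 (mod 53) since 47·44 = 2068 ≡ 1, so λ ≡ 1·44 ≡ 44.
  x = λ² - 5 - 5 = 1936 - 10 ≡ 18; y = λ·(5 - 18) - 50 ≡ 14. → (18, 14)
2H = (18, 14).
Finally 3G + 2H:
(36, 16) + (18, 14). λ = (14 - 16)/(18 - 36) ≡ 51/35 mod 53. 35⁻¹ ≡ 50 (mod 53), so λ ≡ 6.
  x = λ² - 36 - 18 = 36 - 54 ≡ 35; y = λ·(36 - 35) - 16 ≡ 43. → (35, 43)

(35, 43)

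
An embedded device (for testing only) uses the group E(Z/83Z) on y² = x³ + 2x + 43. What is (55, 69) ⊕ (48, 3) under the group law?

(13, 78)

(55, 69) + (48, 3). λ = (3 - 69)/(48 - 55) ≡ 17/76 mod 83. 76⁻¹ ≡ 71 (mod 83), so λ ≡ 45.
  x = λ² - 55 - 48 = 2025 - 103 ≡ 13; y = λ·(55 - 13) - 69 ≡ 78. → (13, 78)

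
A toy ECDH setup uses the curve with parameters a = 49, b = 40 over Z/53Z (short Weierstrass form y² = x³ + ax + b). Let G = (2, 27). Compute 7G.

Repeated addition: build up to 7G.
2G: tangent at (2, 27): λ = (3·2² + 49)/(2·27) ≡ 8/1. 1⁻¹ ≡ 1 (mod 53), so λ ≡ 8·1 ≡ 8.
  x = λ² - 2 - 2 = 64 - 4 ≡ 7; y = λ·(2 - 7) - 27 ≡ 39. → (7, 39)
3G: (7, 39) + (2, 27). λ = (27 - 39)/(2 - 7) ≡ 41/48 mod 53. 48⁻¹ ≡ 21 (mod 53), so λ ≡ 13.
  x = λ² - 7 - 2 = 169 - 9 ≡ 1; y = λ·(7 - 1) - 39 ≡ 39. → (1, 39)
4G: (1, 39) + (2, 27). λ = (27 - 39)/(2 - 1) ≡ 41/1 mod 53. 1⁻¹ ≡ 1 (mod 53), so λ ≡ 41.
  x = λ² - 1 - 2 = 1681 - 3 ≡ 35; y = λ·(1 - 35) - 39 ≡ 51. → (35, 51)
5G: (35, 51) + (2, 27). λ = (27 - 51)/(2 - 35) ≡ 29/20 mod 53. 20⁻¹ ≡ 8 (mod 53), so λ ≡ 20.
  x = λ² - 35 - 2 = 400 - 37 ≡ 45; y = λ·(35 - 45) - 51 ≡ 14. → (45, 14)
6G: (45, 14) + (2, 27). λ = (27 - 14)/(2 - 45) ≡ 13/10 mod 53. 10⁻¹ ≡ 16 (mod 53), so λ ≡ 49.
  x = λ² - 45 - 2 = 2401 - 47 ≡ 22; y = λ·(45 - 22) - 14 ≡ 0. → (22, 0)
7G: (22, 0) + (2, 27). λ = (27 - 0)/(2 - 22) ≡ 27/33 mod 53. 33⁻¹ ≡ 45 (mod 53) since 33·45 = 1485 ≡ 1, so λ ≡ 49.
  x = λ² - 22 - 2 = 2401 - 24 ≡ 45; y = λ·(22 - 45) - 0 ≡ 39. → (45, 39)

(45, 39)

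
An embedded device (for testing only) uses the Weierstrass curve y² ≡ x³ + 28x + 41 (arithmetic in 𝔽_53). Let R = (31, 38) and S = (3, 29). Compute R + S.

(31, 38) + (3, 29). λ = (29 - 38)/(3 - 31) ≡ 44/25 mod 53. 25⁻¹ ≡ 17 (mod 53), so λ ≡ 6.
  x = λ² - 31 - 3 = 36 - 34 ≡ 2; y = λ·(31 - 2) - 38 ≡ 30. → (2, 30)

(2, 30)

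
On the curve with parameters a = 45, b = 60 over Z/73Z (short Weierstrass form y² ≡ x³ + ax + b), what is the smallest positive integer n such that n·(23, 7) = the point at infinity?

2P: tangent at (23, 7): λ = (3·23² + 45)/(2·7) ≡ 26/14. 14⁻¹ ≡ 47 (mod 73), so λ ≡ 26·47 ≡ 54.
  x = λ² - 23 - 23 = 2916 - 46 ≡ 23; y = λ·(23 - 23) - 7 ≡ 66. → (23, 66)
3P: (23, 66) + (23, 7): same x and y₁ ≡ -y₂, so the sum is the point at infinity.
3P = the point at infinity, so the order is 3.

3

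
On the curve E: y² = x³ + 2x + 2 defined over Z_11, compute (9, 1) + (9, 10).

The two points share x = 9 and their y-coordinates satisfy 1 + 10 ≡ 0 (mod 11), so they are inverses. Their sum is O.

O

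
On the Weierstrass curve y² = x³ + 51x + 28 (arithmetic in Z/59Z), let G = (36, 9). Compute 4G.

Repeated addition: build up to 4G.
2G: tangent at (36, 9): λ = (3·36² + 51)/(2·9) ≡ 45/18. 18⁻¹ ≡ 23 (mod 59), so λ ≡ 45·23 ≡ 32.
  x = λ² - 36 - 36 = 1024 - 72 ≡ 8; y = λ·(36 - 8) - 9 ≡ 2. → (8, 2)
3G: (8, 2) + (36, 9). λ = (9 - 2)/(36 - 8) ≡ 7/28 mod 59. 28⁻¹ ≡ 19 (mod 59), so λ ≡ 15.
  x = λ² - 8 - 36 = 225 - 44 ≡ 4; y = λ·(8 - 4) - 2 ≡ 58. → (4, 58)
4G: (4, 58) + (36, 9). λ = (9 - 58)/(36 - 4) ≡ 10/32 mod 59. 32⁻¹ ≡ 24 (mod 59), so λ ≡ 4.
  x = λ² - 4 - 36 = 16 - 40 ≡ 35; y = λ·(4 - 35) - 58 ≡ 54. → (35, 54)

(35, 54)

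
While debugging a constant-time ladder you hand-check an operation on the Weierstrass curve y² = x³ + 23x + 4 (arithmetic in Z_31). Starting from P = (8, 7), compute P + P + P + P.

(8, 24)

Double-and-add on 4 = (100)₂. Start with P = (8, 7) for the leading 1-bit.
double: tangent at (8, 7): λ = (3·8² + 23)/(2·7) ≡ 29/14. 14⁻¹ ≡ 20 (mod 31), so λ ≡ 29·20 ≡ 22.
  x = λ² - 8 - 8 = 484 - 16 ≡ 3; y = λ·(8 - 3) - 7 ≡ 10. → (3, 10)
double: tangent at (3, 10): λ = (3·3² + 23)/(2·10) ≡ 19/20. 20⁻¹ ≡ 14 (mod 31) since 20·14 = 280 ≡ 1, so λ ≡ 19·14 ≡ 18.
  x = λ² - 3 - 3 = 324 - 6 ≡ 8; y = λ·(3 - 8) - 10 ≡ 24. → (8, 24)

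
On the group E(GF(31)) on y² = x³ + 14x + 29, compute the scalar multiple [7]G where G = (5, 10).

(8, 23)

Double-and-add on 7 = (111)₂. Start with G = (5, 10) for the leading 1-bit.
double: tangent at (5, 10): λ = (3·5² + 14)/(2·10) ≡ 27/20. 20⁻¹ ≡ 14 (mod 31) since 20·14 = 280 ≡ 1, so λ ≡ 27·14 ≡ 6.
  x = λ² - 5 - 5 = 36 - 10 ≡ 26; y = λ·(5 - 26) - 10 ≡ 19. → (26, 19)
add G: (26, 19) + (5, 10). λ = (10 - 19)/(5 - 26) ≡ 22/10 mod 31. 10⁻¹ ≡ 28 (mod 31), so λ ≡ 27.
  x = λ² - 26 - 5 = 729 - 31 ≡ 16; y = λ·(26 - 16) - 19 ≡ 3. → (16, 3)
double: tangent at (16, 3): λ = (3·16² + 14)/(2·3) ≡ 7/6. 6⁻¹ ≡ 26 (mod 31), so λ ≡ 7·26 ≡ 27.
  x = λ² - 16 - 16 = 729 - 32 ≡ 15; y = λ·(16 - 15) - 3 ≡ 24. → (15, 24)
add G: (15, 24) + (5, 10). λ = (10 - 24)/(5 - 15) ≡ 17/21 mod 31. 21⁻¹ ≡ 3 (mod 31) since 21·3 = 63 ≡ 1, so λ ≡ 20.
  x = λ² - 15 - 5 = 400 - 20 ≡ 8; y = λ·(15 - 8) - 24 ≡ 23. → (8, 23)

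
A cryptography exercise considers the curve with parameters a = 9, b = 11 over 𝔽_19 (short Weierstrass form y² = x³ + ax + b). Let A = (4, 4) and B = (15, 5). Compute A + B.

(11, 4)

(4, 4) + (15, 5). λ = (5 - 4)/(15 - 4) ≡ 1/11 mod 19. 11⁻¹ ≡ 7 (mod 19), so λ ≡ 7.
  x = λ² - 4 - 15 = 49 - 19 ≡ 11; y = λ·(4 - 11) - 4 ≡ 4. → (11, 4)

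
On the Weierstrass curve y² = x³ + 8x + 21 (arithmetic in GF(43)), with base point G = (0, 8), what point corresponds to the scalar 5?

Repeated addition: build up to 5G.
2G: tangent at (0, 8): λ = (3·0² + 8)/(2·8) ≡ 8/16. 16⁻¹ ≡ 35 (mod 43) since 16·35 = 560 ≡ 1, so λ ≡ 8·35 ≡ 22.
  x = λ² - 0 - 0 = 484 - 0 ≡ 11; y = λ·(0 - 11) - 8 ≡ 8. → (11, 8)
3G: (11, 8) + (0, 8). λ = (8 - 8)/(0 - 11) ≡ 0/32 mod 43. 32⁻¹ ≡ 39 (mod 43), so λ ≡ 0.
  x = λ² - 11 - 0 = 0 - 11 ≡ 32; y = λ·(11 - 32) - 8 ≡ 35. → (32, 35)
4G: (32, 35) + (0, 8). λ = (8 - 35)/(0 - 32) ≡ 16/11 mod 43. 11⁻¹ ≡ 4 (mod 43), so λ ≡ 21.
  x = λ² - 32 - 0 = 441 - 32 ≡ 22; y = λ·(32 - 22) - 35 ≡ 3. → (22, 3)
5G: (22, 3) + (0, 8). λ = (8 - 3)/(0 - 22) ≡ 5/21 mod 43. 21⁻¹ ≡ 41 (mod 43), so λ ≡ 33.
  x = λ² - 22 - 0 = 1089 - 22 ≡ 35; y = λ·(22 - 35) - 3 ≡ 41. → (35, 41)

(35, 41)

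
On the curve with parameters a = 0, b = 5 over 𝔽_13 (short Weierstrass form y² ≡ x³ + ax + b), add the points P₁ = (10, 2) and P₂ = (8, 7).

(11, 7)

(10, 2) + (8, 7). λ = (7 - 2)/(8 - 10) ≡ 5/11 mod 13. 11⁻¹ ≡ 6 (mod 13) since 11·6 = 66 ≡ 1, so λ ≡ 4.
  x = λ² - 10 - 8 = 16 - 18 ≡ 11; y = λ·(10 - 11) - 2 ≡ 7. → (11, 7)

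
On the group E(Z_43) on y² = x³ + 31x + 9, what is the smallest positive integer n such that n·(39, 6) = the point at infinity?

10

2P: tangent at (39, 6): λ = (3·39² + 31)/(2·6) ≡ 36/12. 12⁻¹ ≡ 18 (mod 43), so λ ≡ 36·18 ≡ 3.
  x = λ² - 39 - 39 = 9 - 78 ≡ 17; y = λ·(39 - 17) - 6 ≡ 17. → (17, 17)
3P: (17, 17) + (39, 6). λ = (6 - 17)/(39 - 17) ≡ 32/22 mod 43. 22⁻¹ ≡ 2 (mod 43), so λ ≡ 21.
  x = λ² - 17 - 39 = 441 - 56 ≡ 41; y = λ·(17 - 41) - 17 ≡ 38. → (41, 38)
4P: (41, 38) + (39, 6). λ = (6 - 38)/(39 - 41) ≡ 11/41 mod 43. 41⁻¹ ≡ 21 (mod 43), so λ ≡ 16.
  x = λ² - 41 - 39 = 256 - 80 ≡ 4; y = λ·(41 - 4) - 38 ≡ 38. → (4, 38)
5P: (4, 38) + (39, 6). λ = (6 - 38)/(39 - 4) ≡ 11/35 mod 43. 35⁻¹ ≡ 16 (mod 43) since 35·16 = 560 ≡ 1, so λ ≡ 4.
  x = λ² - 4 - 39 = 16 - 43 ≡ 16; y = λ·(4 - 16) - 38 ≡ 0. → (16, 0)
6P: (16, 0) + (39, 6). λ = (6 - 0)/(39 - 16) ≡ 6/23 mod 43. 23⁻¹ ≡ 15 (mod 43), so λ ≡ 4.
  x = λ² - 16 - 39 = 16 - 55 ≡ 4; y = λ·(16 - 4) - 0 ≡ 5. → (4, 5)
7P: (4, 5) + (39, 6). λ = (6 - 5)/(39 - 4) ≡ 1/35 mod 43. 35⁻¹ ≡ 16 (mod 43), so λ ≡ 16.
  x = λ² - 4 - 39 = 256 - 43 ≡ 41; y = λ·(4 - 41) - 5 ≡ 5. → (41, 5)
8P: (41, 5) + (39, 6). λ = (6 - 5)/(39 - 41) ≡ 1/41 mod 43. 41⁻¹ ≡ 21 (mod 43) since 41·21 = 861 ≡ 1, so λ ≡ 21.
  x = λ² - 41 - 39 = 441 - 80 ≡ 17; y = λ·(41 - 17) - 5 ≡ 26. → (17, 26)
9P: (17, 26) + (39, 6). λ = (6 - 26)/(39 - 17) ≡ 23/22 mod 43. 22⁻¹ ≡ 2 (mod 43), so λ ≡ 3.
  x = λ² - 17 - 39 = 9 - 56 ≡ 39; y = λ·(17 - 39) - 26 ≡ 37. → (39, 37)
10P: (39, 37) + (39, 6): same x and y₁ ≡ -y₂, so the sum is the point at infinity.
10P = the point at infinity, so the order is 10.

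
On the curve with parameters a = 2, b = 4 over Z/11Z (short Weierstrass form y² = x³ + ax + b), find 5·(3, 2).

Write Q = (3, 2).
Double-and-add on 5 = (101)₂. Start with Q = (3, 2) for the leading 1-bit.
double: tangent at (3, 2): λ = (3·3² + 2)/(2·2) ≡ 7/4. 4⁻¹ ≡ 3 (mod 11) since 4·3 = 12 ≡ 1, so λ ≡ 7·3 ≡ 10.
  x = λ² - 3 - 3 = 100 - 6 ≡ 6; y = λ·(3 - 6) - 2 ≡ 1. → (6, 1)
double: tangent at (6, 1): λ = (3·6² + 2)/(2·1) ≡ 0/2. 2⁻¹ ≡ 6 (mod 11), so λ ≡ 0·6 ≡ 0.
  x = λ² - 6 - 6 = 0 - 12 ≡ 10; y = λ·(6 - 10) - 1 ≡ 10. → (10, 10)
add Q: (10, 10) + (3, 2). λ = (2 - 10)/(3 - 10) ≡ 3/4 mod 11. 4⁻¹ ≡ 3 (mod 11), so λ ≡ 9.
  x = λ² - 10 - 3 = 81 - 13 ≡ 2; y = λ·(10 - 2) - 10 ≡ 7. → (2, 7)

(2, 7)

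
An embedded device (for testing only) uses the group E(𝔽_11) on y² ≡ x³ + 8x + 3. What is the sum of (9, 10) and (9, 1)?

The two points share x = 9 and their y-coordinates satisfy 10 + 1 ≡ 0 (mod 11), so they are inverses. Their sum is the point at infinity.

O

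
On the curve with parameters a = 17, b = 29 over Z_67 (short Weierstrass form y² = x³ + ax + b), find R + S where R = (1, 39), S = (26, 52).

(1, 39) + (26, 52). λ = (52 - 39)/(26 - 1) ≡ 13/25 mod 67. 25⁻¹ ≡ 59 (mod 67) since 25·59 = 1475 ≡ 1, so λ ≡ 30.
  x = λ² - 1 - 26 = 900 - 27 ≡ 2; y = λ·(1 - 2) - 39 ≡ 65. → (2, 65)

(2, 65)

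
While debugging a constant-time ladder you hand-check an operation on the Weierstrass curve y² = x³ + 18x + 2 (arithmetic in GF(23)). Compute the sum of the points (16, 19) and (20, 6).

(22, 12)

(16, 19) + (20, 6). λ = (6 - 19)/(20 - 16) ≡ 10/4 mod 23. 4⁻¹ ≡ 6 (mod 23), so λ ≡ 14.
  x = λ² - 16 - 20 = 196 - 36 ≡ 22; y = λ·(16 - 22) - 19 ≡ 12. → (22, 12)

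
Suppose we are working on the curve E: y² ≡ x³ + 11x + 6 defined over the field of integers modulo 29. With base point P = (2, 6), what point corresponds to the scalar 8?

Repeated addition: build up to 8P.
2P: tangent at (2, 6): λ = (3·2² + 11)/(2·6) ≡ 23/12. 12⁻¹ ≡ 17 (mod 29) since 12·17 = 204 ≡ 1, so λ ≡ 23·17 ≡ 14.
  x = λ² - 2 - 2 = 196 - 4 ≡ 18; y = λ·(2 - 18) - 6 ≡ 2. → (18, 2)
3P: (18, 2) + (2, 6). λ = (6 - 2)/(2 - 18) ≡ 4/13 mod 29. 13⁻¹ ≡ 9 (mod 29) since 13·9 = 117 ≡ 1, so λ ≡ 7.
  x = λ² - 18 - 2 = 49 - 20 ≡ 0; y = λ·(18 - 0) - 2 ≡ 8. → (0, 8)
4P: (0, 8) + (2, 6). λ = (6 - 8)/(2 - 0) ≡ 27/2 mod 29. 2⁻¹ ≡ 15 (mod 29), so λ ≡ 28.
  x = λ² - 0 - 2 = 784 - 2 ≡ 28; y = λ·(0 - 28) - 8 ≡ 20. → (28, 20)
5P: (28, 20) + (2, 6). λ = (6 - 20)/(2 - 28) ≡ 15/3 mod 29. 3⁻¹ ≡ 10 (mod 29), so λ ≡ 5.
  x = λ² - 28 - 2 = 25 - 30 ≡ 24; y = λ·(28 - 24) - 20 ≡ 0. → (24, 0)
6P: (24, 0) + (2, 6). λ = (6 - 0)/(2 - 24) ≡ 6/7 mod 29. 7⁻¹ ≡ 25 (mod 29), so λ ≡ 5.
  x = λ² - 24 - 2 = 25 - 26 ≡ 28; y = λ·(24 - 28) - 0 ≡ 9. → (28, 9)
7P: (28, 9) + (2, 6). λ = (6 - 9)/(2 - 28) ≡ 26/3 mod 29. 3⁻¹ ≡ 10 (mod 29), so λ ≡ 28.
  x = λ² - 28 - 2 = 784 - 30 ≡ 0; y = λ·(28 - 0) - 9 ≡ 21. → (0, 21)
8P: (0, 21) + (2, 6). λ = (6 - 21)/(2 - 0) ≡ 14/2 mod 29. 2⁻¹ ≡ 15 (mod 29), so λ ≡ 7.
  x = λ² - 0 - 2 = 49 - 2 ≡ 18; y = λ·(0 - 18) - 21 ≡ 27. → (18, 27)

(18, 27)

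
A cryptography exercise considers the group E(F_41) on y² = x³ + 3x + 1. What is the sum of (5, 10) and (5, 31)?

The two points share x = 5 and their y-coordinates satisfy 10 + 31 ≡ 0 (mod 41), so they are inverses. Their sum is O.

O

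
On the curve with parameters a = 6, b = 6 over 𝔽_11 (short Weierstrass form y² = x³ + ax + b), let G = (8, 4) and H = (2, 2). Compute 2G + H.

(8, 7)

First 2G:
Repeated addition: build up to 2G.
2G: tangent at (8, 4): λ = (3·8² + 6)/(2·4) ≡ 0/8. 8⁻¹ ≡ 7 (mod 11) since 8·7 = 56 ≡ 1, so λ ≡ 0·7 ≡ 0.
  x = λ² - 8 - 8 = 0 - 16 ≡ 6; y = λ·(8 - 6) - 4 ≡ 7. → (6, 7)
2G = (6, 7).
Finally 2G + H:
(6, 7) + (2, 2). λ = (2 - 7)/(2 - 6) ≡ 6/7 mod 11. 7⁻¹ ≡ 8 (mod 11), so λ ≡ 4.
  x = λ² - 6 - 2 = 16 - 8 ≡ 8; y = λ·(6 - 8) - 7 ≡ 7. → (8, 7)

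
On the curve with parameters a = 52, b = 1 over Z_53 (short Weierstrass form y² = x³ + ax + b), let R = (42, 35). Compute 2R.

(32, 47)

tangent at (42, 35): λ = (3·42² + 52)/(2·35) ≡ 44/17. 17⁻¹ ≡ 25 (mod 53), so λ ≡ 44·25 ≡ 40.
  x = λ² - 42 - 42 = 1600 - 84 ≡ 32; y = λ·(42 - 32) - 35 ≡ 47. → (32, 47)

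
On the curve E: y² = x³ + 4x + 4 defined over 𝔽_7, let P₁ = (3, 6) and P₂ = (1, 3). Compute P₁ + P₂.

(3, 6) + (1, 3). λ = (3 - 6)/(1 - 3) ≡ 4/5 mod 7. 5⁻¹ ≡ 3 (mod 7) since 5·3 = 15 ≡ 1, so λ ≡ 5.
  x = λ² - 3 - 1 = 25 - 4 ≡ 0; y = λ·(3 - 0) - 6 ≡ 2. → (0, 2)

(0, 2)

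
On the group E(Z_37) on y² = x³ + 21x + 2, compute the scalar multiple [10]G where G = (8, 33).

(5, 11)

Repeated addition: build up to 10G.
2G: tangent at (8, 33): λ = (3·8² + 21)/(2·33) ≡ 28/29. 29⁻¹ ≡ 23 (mod 37) since 29·23 = 667 ≡ 1, so λ ≡ 28·23 ≡ 15.
  x = λ² - 8 - 8 = 225 - 16 ≡ 24; y = λ·(8 - 24) - 33 ≡ 23. → (24, 23)
3G: (24, 23) + (8, 33). λ = (33 - 23)/(8 - 24) ≡ 10/21 mod 37. 21⁻¹ ≡ 30 (mod 37), so λ ≡ 4.
  x = λ² - 24 - 8 = 16 - 32 ≡ 21; y = λ·(24 - 21) - 23 ≡ 26. → (21, 26)
4G: (21, 26) + (8, 33). λ = (33 - 26)/(8 - 21) ≡ 7/24 mod 37. 24⁻¹ ≡ 17 (mod 37), so λ ≡ 8.
  x = λ² - 21 - 8 = 64 - 29 ≡ 35; y = λ·(21 - 35) - 26 ≡ 10. → (35, 10)
5G: (35, 10) + (8, 33). λ = (33 - 10)/(8 - 35) ≡ 23/10 mod 37. 10⁻¹ ≡ 26 (mod 37), so λ ≡ 6.
  x = λ² - 35 - 8 = 36 - 43 ≡ 30; y = λ·(35 - 30) - 10 ≡ 20. → (30, 20)
6G: (30, 20) + (8, 33). λ = (33 - 20)/(8 - 30) ≡ 13/15 mod 37. 15⁻¹ ≡ 5 (mod 37), so λ ≡ 28.
  x = λ² - 30 - 8 = 784 - 38 ≡ 6; y = λ·(30 - 6) - 20 ≡ 23. → (6, 23)
7G: (6, 23) + (8, 33). λ = (33 - 23)/(8 - 6) ≡ 10/2 mod 37. 2⁻¹ ≡ 19 (mod 37), so λ ≡ 5.
  x = λ² - 6 - 8 = 25 - 14 ≡ 11; y = λ·(6 - 11) - 23 ≡ 26. → (11, 26)
8G: (11, 26) + (8, 33). λ = (33 - 26)/(8 - 11) ≡ 7/34 mod 37. 34⁻¹ ≡ 12 (mod 37) since 34·12 = 408 ≡ 1, so λ ≡ 10.
  x = λ² - 11 - 8 = 100 - 19 ≡ 7; y = λ·(11 - 7) - 26 ≡ 14. → (7, 14)
9G: (7, 14) + (8, 33). λ = (33 - 14)/(8 - 7) ≡ 19/1 mod 37. 1⁻¹ ≡ 1 (mod 37), so λ ≡ 19.
  x = λ² - 7 - 8 = 361 - 15 ≡ 13; y = λ·(7 - 13) - 14 ≡ 20. → (13, 20)
10G: (13, 20) + (8, 33). λ = (33 - 20)/(8 - 13) ≡ 13/32 mod 37. 32⁻¹ ≡ 22 (mod 37) since 32·22 = 704 ≡ 1, so λ ≡ 27.
  x = λ² - 13 - 8 = 729 - 21 ≡ 5; y = λ·(13 - 5) - 20 ≡ 11. → (5, 11)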